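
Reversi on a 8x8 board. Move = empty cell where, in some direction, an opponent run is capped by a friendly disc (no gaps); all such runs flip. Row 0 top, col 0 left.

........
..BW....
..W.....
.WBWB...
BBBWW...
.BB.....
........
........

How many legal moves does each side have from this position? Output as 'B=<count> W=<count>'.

-- B to move --
(0,2): no bracket -> illegal
(0,3): no bracket -> illegal
(0,4): flips 3 -> legal
(1,1): no bracket -> illegal
(1,4): flips 1 -> legal
(2,0): flips 1 -> legal
(2,1): flips 1 -> legal
(2,3): no bracket -> illegal
(2,4): flips 1 -> legal
(3,0): flips 1 -> legal
(3,5): no bracket -> illegal
(4,5): flips 2 -> legal
(5,3): no bracket -> illegal
(5,4): flips 2 -> legal
(5,5): no bracket -> illegal
B mobility = 8
-- W to move --
(0,1): no bracket -> illegal
(0,2): flips 1 -> legal
(0,3): no bracket -> illegal
(1,1): flips 1 -> legal
(2,1): flips 1 -> legal
(2,3): no bracket -> illegal
(2,4): flips 1 -> legal
(2,5): flips 1 -> legal
(3,0): no bracket -> illegal
(3,5): flips 1 -> legal
(4,5): no bracket -> illegal
(5,0): no bracket -> illegal
(5,3): flips 1 -> legal
(6,0): flips 2 -> legal
(6,1): flips 3 -> legal
(6,2): flips 3 -> legal
(6,3): no bracket -> illegal
W mobility = 10

Answer: B=8 W=10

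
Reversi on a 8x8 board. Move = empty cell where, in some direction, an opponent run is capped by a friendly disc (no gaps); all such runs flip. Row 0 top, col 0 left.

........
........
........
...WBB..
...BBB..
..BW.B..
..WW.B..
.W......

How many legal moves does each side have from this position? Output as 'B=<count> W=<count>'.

-- B to move --
(2,2): flips 1 -> legal
(2,3): flips 1 -> legal
(2,4): no bracket -> illegal
(3,2): flips 1 -> legal
(4,2): no bracket -> illegal
(5,1): no bracket -> illegal
(5,4): flips 1 -> legal
(6,0): no bracket -> illegal
(6,1): no bracket -> illegal
(6,4): no bracket -> illegal
(7,0): no bracket -> illegal
(7,2): flips 1 -> legal
(7,3): flips 2 -> legal
(7,4): flips 1 -> legal
B mobility = 7
-- W to move --
(2,3): no bracket -> illegal
(2,4): no bracket -> illegal
(2,5): no bracket -> illegal
(2,6): flips 2 -> legal
(3,2): no bracket -> illegal
(3,6): flips 2 -> legal
(4,1): flips 1 -> legal
(4,2): flips 1 -> legal
(4,6): no bracket -> illegal
(5,1): flips 1 -> legal
(5,4): no bracket -> illegal
(5,6): no bracket -> illegal
(6,1): no bracket -> illegal
(6,4): no bracket -> illegal
(6,6): flips 2 -> legal
(7,4): no bracket -> illegal
(7,5): no bracket -> illegal
(7,6): no bracket -> illegal
W mobility = 6

Answer: B=7 W=6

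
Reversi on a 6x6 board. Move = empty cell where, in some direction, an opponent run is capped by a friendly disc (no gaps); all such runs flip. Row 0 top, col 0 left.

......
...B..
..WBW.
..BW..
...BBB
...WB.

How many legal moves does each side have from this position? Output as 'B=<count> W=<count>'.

Answer: B=8 W=7

Derivation:
-- B to move --
(1,1): flips 2 -> legal
(1,2): flips 1 -> legal
(1,4): no bracket -> illegal
(1,5): no bracket -> illegal
(2,1): flips 1 -> legal
(2,5): flips 1 -> legal
(3,1): flips 1 -> legal
(3,4): flips 1 -> legal
(3,5): flips 1 -> legal
(4,2): no bracket -> illegal
(5,2): flips 1 -> legal
B mobility = 8
-- W to move --
(0,2): flips 1 -> legal
(0,3): flips 2 -> legal
(0,4): flips 1 -> legal
(1,2): no bracket -> illegal
(1,4): no bracket -> illegal
(2,1): no bracket -> illegal
(3,1): flips 1 -> legal
(3,4): no bracket -> illegal
(3,5): flips 1 -> legal
(4,1): no bracket -> illegal
(4,2): flips 1 -> legal
(5,2): no bracket -> illegal
(5,5): flips 2 -> legal
W mobility = 7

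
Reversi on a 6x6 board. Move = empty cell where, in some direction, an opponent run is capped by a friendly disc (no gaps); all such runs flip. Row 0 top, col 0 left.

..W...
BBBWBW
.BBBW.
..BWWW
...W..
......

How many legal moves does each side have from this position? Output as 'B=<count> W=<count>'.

Answer: B=7 W=6

Derivation:
-- B to move --
(0,1): no bracket -> illegal
(0,3): flips 1 -> legal
(0,4): flips 1 -> legal
(0,5): no bracket -> illegal
(2,5): flips 1 -> legal
(4,2): no bracket -> illegal
(4,4): flips 3 -> legal
(4,5): flips 1 -> legal
(5,2): no bracket -> illegal
(5,3): flips 2 -> legal
(5,4): flips 1 -> legal
B mobility = 7
-- W to move --
(0,0): flips 2 -> legal
(0,1): flips 2 -> legal
(0,3): no bracket -> illegal
(0,4): flips 1 -> legal
(0,5): no bracket -> illegal
(2,0): flips 4 -> legal
(2,5): no bracket -> illegal
(3,0): no bracket -> illegal
(3,1): flips 2 -> legal
(4,1): no bracket -> illegal
(4,2): flips 3 -> legal
W mobility = 6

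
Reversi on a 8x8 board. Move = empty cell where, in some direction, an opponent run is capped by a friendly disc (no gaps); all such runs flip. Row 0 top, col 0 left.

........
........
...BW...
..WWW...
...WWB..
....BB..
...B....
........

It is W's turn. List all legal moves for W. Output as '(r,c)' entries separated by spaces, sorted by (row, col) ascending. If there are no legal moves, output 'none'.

(1,2): flips 1 -> legal
(1,3): flips 1 -> legal
(1,4): flips 1 -> legal
(2,2): flips 1 -> legal
(3,5): no bracket -> illegal
(3,6): no bracket -> illegal
(4,6): flips 1 -> legal
(5,2): no bracket -> illegal
(5,3): no bracket -> illegal
(5,6): flips 1 -> legal
(6,2): no bracket -> illegal
(6,4): flips 1 -> legal
(6,5): flips 1 -> legal
(6,6): flips 1 -> legal
(7,2): no bracket -> illegal
(7,3): no bracket -> illegal
(7,4): no bracket -> illegal

Answer: (1,2) (1,3) (1,4) (2,2) (4,6) (5,6) (6,4) (6,5) (6,6)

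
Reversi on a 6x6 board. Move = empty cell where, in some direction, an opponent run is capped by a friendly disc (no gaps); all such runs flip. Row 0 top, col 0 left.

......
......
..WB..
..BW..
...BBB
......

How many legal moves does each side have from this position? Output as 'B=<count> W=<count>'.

Answer: B=4 W=6

Derivation:
-- B to move --
(1,1): flips 2 -> legal
(1,2): flips 1 -> legal
(1,3): no bracket -> illegal
(2,1): flips 1 -> legal
(2,4): no bracket -> illegal
(3,1): no bracket -> illegal
(3,4): flips 1 -> legal
(4,2): no bracket -> illegal
B mobility = 4
-- W to move --
(1,2): no bracket -> illegal
(1,3): flips 1 -> legal
(1,4): no bracket -> illegal
(2,1): no bracket -> illegal
(2,4): flips 1 -> legal
(3,1): flips 1 -> legal
(3,4): no bracket -> illegal
(3,5): no bracket -> illegal
(4,1): no bracket -> illegal
(4,2): flips 1 -> legal
(5,2): no bracket -> illegal
(5,3): flips 1 -> legal
(5,4): no bracket -> illegal
(5,5): flips 1 -> legal
W mobility = 6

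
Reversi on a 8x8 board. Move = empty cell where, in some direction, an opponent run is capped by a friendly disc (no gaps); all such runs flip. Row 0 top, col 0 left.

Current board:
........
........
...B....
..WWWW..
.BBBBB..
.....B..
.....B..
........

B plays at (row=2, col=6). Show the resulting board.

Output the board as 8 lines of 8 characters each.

Place B at (2,6); scan 8 dirs for brackets.
Dir NW: first cell '.' (not opp) -> no flip
Dir N: first cell '.' (not opp) -> no flip
Dir NE: first cell '.' (not opp) -> no flip
Dir W: first cell '.' (not opp) -> no flip
Dir E: first cell '.' (not opp) -> no flip
Dir SW: opp run (3,5) capped by B -> flip
Dir S: first cell '.' (not opp) -> no flip
Dir SE: first cell '.' (not opp) -> no flip
All flips: (3,5)

Answer: ........
........
...B..B.
..WWWB..
.BBBBB..
.....B..
.....B..
........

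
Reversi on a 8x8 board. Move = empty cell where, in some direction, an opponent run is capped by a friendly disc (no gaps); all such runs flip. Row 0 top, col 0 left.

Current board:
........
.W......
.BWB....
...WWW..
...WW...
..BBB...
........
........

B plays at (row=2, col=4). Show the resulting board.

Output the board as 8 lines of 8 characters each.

Answer: ........
.W......
.BWBB...
...WBW..
...WB...
..BBB...
........
........

Derivation:
Place B at (2,4); scan 8 dirs for brackets.
Dir NW: first cell '.' (not opp) -> no flip
Dir N: first cell '.' (not opp) -> no flip
Dir NE: first cell '.' (not opp) -> no flip
Dir W: first cell 'B' (not opp) -> no flip
Dir E: first cell '.' (not opp) -> no flip
Dir SW: opp run (3,3), next='.' -> no flip
Dir S: opp run (3,4) (4,4) capped by B -> flip
Dir SE: opp run (3,5), next='.' -> no flip
All flips: (3,4) (4,4)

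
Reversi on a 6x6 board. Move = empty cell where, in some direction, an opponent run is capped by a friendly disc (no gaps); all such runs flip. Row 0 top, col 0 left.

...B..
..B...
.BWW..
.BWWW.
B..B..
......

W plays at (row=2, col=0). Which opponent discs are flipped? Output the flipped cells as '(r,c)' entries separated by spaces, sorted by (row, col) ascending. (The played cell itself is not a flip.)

Answer: (2,1)

Derivation:
Dir NW: edge -> no flip
Dir N: first cell '.' (not opp) -> no flip
Dir NE: first cell '.' (not opp) -> no flip
Dir W: edge -> no flip
Dir E: opp run (2,1) capped by W -> flip
Dir SW: edge -> no flip
Dir S: first cell '.' (not opp) -> no flip
Dir SE: opp run (3,1), next='.' -> no flip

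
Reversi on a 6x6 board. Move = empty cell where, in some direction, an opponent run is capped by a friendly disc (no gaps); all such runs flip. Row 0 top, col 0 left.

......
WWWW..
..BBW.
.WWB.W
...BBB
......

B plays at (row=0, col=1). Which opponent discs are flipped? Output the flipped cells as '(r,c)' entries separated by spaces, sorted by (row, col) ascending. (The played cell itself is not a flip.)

Answer: (1,2)

Derivation:
Dir NW: edge -> no flip
Dir N: edge -> no flip
Dir NE: edge -> no flip
Dir W: first cell '.' (not opp) -> no flip
Dir E: first cell '.' (not opp) -> no flip
Dir SW: opp run (1,0), next=edge -> no flip
Dir S: opp run (1,1), next='.' -> no flip
Dir SE: opp run (1,2) capped by B -> flip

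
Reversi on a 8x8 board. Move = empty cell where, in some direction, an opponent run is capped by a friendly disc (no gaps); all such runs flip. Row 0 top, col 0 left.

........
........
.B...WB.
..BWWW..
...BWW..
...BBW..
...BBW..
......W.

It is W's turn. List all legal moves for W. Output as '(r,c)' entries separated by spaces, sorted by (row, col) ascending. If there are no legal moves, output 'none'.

(1,0): flips 4 -> legal
(1,1): no bracket -> illegal
(1,2): no bracket -> illegal
(1,5): no bracket -> illegal
(1,6): no bracket -> illegal
(1,7): flips 1 -> legal
(2,0): no bracket -> illegal
(2,2): no bracket -> illegal
(2,3): no bracket -> illegal
(2,7): flips 1 -> legal
(3,0): no bracket -> illegal
(3,1): flips 1 -> legal
(3,6): no bracket -> illegal
(3,7): no bracket -> illegal
(4,1): no bracket -> illegal
(4,2): flips 1 -> legal
(5,2): flips 3 -> legal
(6,2): flips 3 -> legal
(7,2): flips 2 -> legal
(7,3): flips 4 -> legal
(7,4): flips 2 -> legal
(7,5): no bracket -> illegal

Answer: (1,0) (1,7) (2,7) (3,1) (4,2) (5,2) (6,2) (7,2) (7,3) (7,4)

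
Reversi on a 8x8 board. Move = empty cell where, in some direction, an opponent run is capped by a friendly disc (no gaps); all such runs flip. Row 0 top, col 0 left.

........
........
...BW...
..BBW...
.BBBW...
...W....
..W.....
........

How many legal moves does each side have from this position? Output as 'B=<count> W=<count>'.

Answer: B=7 W=7

Derivation:
-- B to move --
(1,3): no bracket -> illegal
(1,4): no bracket -> illegal
(1,5): flips 1 -> legal
(2,5): flips 2 -> legal
(3,5): flips 1 -> legal
(4,5): flips 2 -> legal
(5,1): no bracket -> illegal
(5,2): no bracket -> illegal
(5,4): no bracket -> illegal
(5,5): flips 1 -> legal
(6,1): no bracket -> illegal
(6,3): flips 1 -> legal
(6,4): flips 1 -> legal
(7,1): no bracket -> illegal
(7,2): no bracket -> illegal
(7,3): no bracket -> illegal
B mobility = 7
-- W to move --
(1,2): flips 1 -> legal
(1,3): flips 3 -> legal
(1,4): no bracket -> illegal
(2,1): no bracket -> illegal
(2,2): flips 2 -> legal
(3,0): no bracket -> illegal
(3,1): flips 3 -> legal
(4,0): flips 3 -> legal
(5,0): no bracket -> illegal
(5,1): flips 2 -> legal
(5,2): flips 1 -> legal
(5,4): no bracket -> illegal
W mobility = 7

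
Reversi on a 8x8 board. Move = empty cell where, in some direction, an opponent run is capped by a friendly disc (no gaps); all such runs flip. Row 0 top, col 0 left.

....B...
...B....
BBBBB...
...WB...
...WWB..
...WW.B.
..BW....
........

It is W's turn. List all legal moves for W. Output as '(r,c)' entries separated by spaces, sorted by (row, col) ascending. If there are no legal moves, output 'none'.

Answer: (0,3) (1,1) (1,4) (1,5) (2,5) (3,5) (3,6) (4,6) (6,1) (7,1)

Derivation:
(0,2): no bracket -> illegal
(0,3): flips 2 -> legal
(0,5): no bracket -> illegal
(1,0): no bracket -> illegal
(1,1): flips 1 -> legal
(1,2): no bracket -> illegal
(1,4): flips 2 -> legal
(1,5): flips 1 -> legal
(2,5): flips 1 -> legal
(3,0): no bracket -> illegal
(3,1): no bracket -> illegal
(3,2): no bracket -> illegal
(3,5): flips 1 -> legal
(3,6): flips 1 -> legal
(4,6): flips 1 -> legal
(4,7): no bracket -> illegal
(5,1): no bracket -> illegal
(5,2): no bracket -> illegal
(5,5): no bracket -> illegal
(5,7): no bracket -> illegal
(6,1): flips 1 -> legal
(6,5): no bracket -> illegal
(6,6): no bracket -> illegal
(6,7): no bracket -> illegal
(7,1): flips 1 -> legal
(7,2): no bracket -> illegal
(7,3): no bracket -> illegal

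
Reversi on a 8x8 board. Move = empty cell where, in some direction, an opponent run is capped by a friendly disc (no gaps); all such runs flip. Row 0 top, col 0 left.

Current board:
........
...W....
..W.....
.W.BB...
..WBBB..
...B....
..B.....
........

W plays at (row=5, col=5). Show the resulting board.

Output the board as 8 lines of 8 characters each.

Answer: ........
...W....
..W.....
.W.WB...
..WBWB..
...B.W..
..B.....
........

Derivation:
Place W at (5,5); scan 8 dirs for brackets.
Dir NW: opp run (4,4) (3,3) capped by W -> flip
Dir N: opp run (4,5), next='.' -> no flip
Dir NE: first cell '.' (not opp) -> no flip
Dir W: first cell '.' (not opp) -> no flip
Dir E: first cell '.' (not opp) -> no flip
Dir SW: first cell '.' (not opp) -> no flip
Dir S: first cell '.' (not opp) -> no flip
Dir SE: first cell '.' (not opp) -> no flip
All flips: (3,3) (4,4)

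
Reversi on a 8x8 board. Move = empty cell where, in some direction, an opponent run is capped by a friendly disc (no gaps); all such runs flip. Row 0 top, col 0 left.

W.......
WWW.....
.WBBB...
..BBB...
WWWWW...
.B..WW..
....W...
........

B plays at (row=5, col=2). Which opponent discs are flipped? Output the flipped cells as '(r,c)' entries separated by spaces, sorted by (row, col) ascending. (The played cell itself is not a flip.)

Dir NW: opp run (4,1), next='.' -> no flip
Dir N: opp run (4,2) capped by B -> flip
Dir NE: opp run (4,3) capped by B -> flip
Dir W: first cell 'B' (not opp) -> no flip
Dir E: first cell '.' (not opp) -> no flip
Dir SW: first cell '.' (not opp) -> no flip
Dir S: first cell '.' (not opp) -> no flip
Dir SE: first cell '.' (not opp) -> no flip

Answer: (4,2) (4,3)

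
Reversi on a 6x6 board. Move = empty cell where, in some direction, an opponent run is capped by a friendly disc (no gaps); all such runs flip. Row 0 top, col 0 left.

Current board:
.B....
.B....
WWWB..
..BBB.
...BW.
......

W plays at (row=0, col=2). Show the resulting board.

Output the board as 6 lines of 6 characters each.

Answer: .BW...
.W....
WWWB..
..BBB.
...BW.
......

Derivation:
Place W at (0,2); scan 8 dirs for brackets.
Dir NW: edge -> no flip
Dir N: edge -> no flip
Dir NE: edge -> no flip
Dir W: opp run (0,1), next='.' -> no flip
Dir E: first cell '.' (not opp) -> no flip
Dir SW: opp run (1,1) capped by W -> flip
Dir S: first cell '.' (not opp) -> no flip
Dir SE: first cell '.' (not opp) -> no flip
All flips: (1,1)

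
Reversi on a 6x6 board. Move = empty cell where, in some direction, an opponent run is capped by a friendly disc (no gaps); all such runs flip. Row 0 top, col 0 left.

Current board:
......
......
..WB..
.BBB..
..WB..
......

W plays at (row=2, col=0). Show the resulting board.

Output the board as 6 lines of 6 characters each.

Place W at (2,0); scan 8 dirs for brackets.
Dir NW: edge -> no flip
Dir N: first cell '.' (not opp) -> no flip
Dir NE: first cell '.' (not opp) -> no flip
Dir W: edge -> no flip
Dir E: first cell '.' (not opp) -> no flip
Dir SW: edge -> no flip
Dir S: first cell '.' (not opp) -> no flip
Dir SE: opp run (3,1) capped by W -> flip
All flips: (3,1)

Answer: ......
......
W.WB..
.WBB..
..WB..
......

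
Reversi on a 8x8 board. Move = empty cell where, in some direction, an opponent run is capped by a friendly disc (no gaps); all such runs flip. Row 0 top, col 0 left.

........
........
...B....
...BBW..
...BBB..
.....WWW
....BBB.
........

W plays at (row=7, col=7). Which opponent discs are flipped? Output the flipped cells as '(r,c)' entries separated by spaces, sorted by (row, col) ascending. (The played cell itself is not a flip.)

Answer: (6,6)

Derivation:
Dir NW: opp run (6,6) capped by W -> flip
Dir N: first cell '.' (not opp) -> no flip
Dir NE: edge -> no flip
Dir W: first cell '.' (not opp) -> no flip
Dir E: edge -> no flip
Dir SW: edge -> no flip
Dir S: edge -> no flip
Dir SE: edge -> no flip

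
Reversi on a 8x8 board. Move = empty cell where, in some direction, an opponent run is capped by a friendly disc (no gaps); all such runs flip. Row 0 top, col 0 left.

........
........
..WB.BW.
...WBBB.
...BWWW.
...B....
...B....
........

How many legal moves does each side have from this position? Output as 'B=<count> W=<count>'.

Answer: B=10 W=9

Derivation:
-- B to move --
(1,1): no bracket -> illegal
(1,2): no bracket -> illegal
(1,3): no bracket -> illegal
(1,5): no bracket -> illegal
(1,6): flips 1 -> legal
(1,7): flips 1 -> legal
(2,1): flips 1 -> legal
(2,4): no bracket -> illegal
(2,7): flips 1 -> legal
(3,1): no bracket -> illegal
(3,2): flips 1 -> legal
(3,7): no bracket -> illegal
(4,2): no bracket -> illegal
(4,7): flips 3 -> legal
(5,4): flips 2 -> legal
(5,5): flips 1 -> legal
(5,6): flips 2 -> legal
(5,7): flips 1 -> legal
B mobility = 10
-- W to move --
(1,2): flips 2 -> legal
(1,3): flips 1 -> legal
(1,4): no bracket -> illegal
(1,5): flips 2 -> legal
(1,6): no bracket -> illegal
(2,4): flips 4 -> legal
(2,7): flips 1 -> legal
(3,2): no bracket -> illegal
(3,7): flips 3 -> legal
(4,2): flips 1 -> legal
(4,7): no bracket -> illegal
(5,2): no bracket -> illegal
(5,4): no bracket -> illegal
(6,2): flips 1 -> legal
(6,4): no bracket -> illegal
(7,2): no bracket -> illegal
(7,3): flips 3 -> legal
(7,4): no bracket -> illegal
W mobility = 9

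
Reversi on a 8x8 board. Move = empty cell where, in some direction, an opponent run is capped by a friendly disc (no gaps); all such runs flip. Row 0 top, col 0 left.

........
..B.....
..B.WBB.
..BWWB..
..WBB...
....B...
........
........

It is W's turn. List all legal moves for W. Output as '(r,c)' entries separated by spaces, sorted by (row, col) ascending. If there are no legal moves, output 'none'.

(0,1): no bracket -> illegal
(0,2): flips 3 -> legal
(0,3): no bracket -> illegal
(1,1): flips 1 -> legal
(1,3): no bracket -> illegal
(1,4): no bracket -> illegal
(1,5): no bracket -> illegal
(1,6): flips 1 -> legal
(1,7): no bracket -> illegal
(2,1): no bracket -> illegal
(2,3): no bracket -> illegal
(2,7): flips 2 -> legal
(3,1): flips 1 -> legal
(3,6): flips 1 -> legal
(3,7): no bracket -> illegal
(4,1): no bracket -> illegal
(4,5): flips 2 -> legal
(4,6): flips 1 -> legal
(5,2): flips 1 -> legal
(5,3): flips 1 -> legal
(5,5): flips 1 -> legal
(6,3): no bracket -> illegal
(6,4): flips 2 -> legal
(6,5): no bracket -> illegal

Answer: (0,2) (1,1) (1,6) (2,7) (3,1) (3,6) (4,5) (4,6) (5,2) (5,3) (5,5) (6,4)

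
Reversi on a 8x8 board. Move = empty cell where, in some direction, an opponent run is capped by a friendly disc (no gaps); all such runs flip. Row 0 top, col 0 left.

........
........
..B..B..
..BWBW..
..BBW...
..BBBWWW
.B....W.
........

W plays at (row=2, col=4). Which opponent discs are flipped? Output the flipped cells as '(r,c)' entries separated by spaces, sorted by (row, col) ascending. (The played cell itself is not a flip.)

Answer: (3,4)

Derivation:
Dir NW: first cell '.' (not opp) -> no flip
Dir N: first cell '.' (not opp) -> no flip
Dir NE: first cell '.' (not opp) -> no flip
Dir W: first cell '.' (not opp) -> no flip
Dir E: opp run (2,5), next='.' -> no flip
Dir SW: first cell 'W' (not opp) -> no flip
Dir S: opp run (3,4) capped by W -> flip
Dir SE: first cell 'W' (not opp) -> no flip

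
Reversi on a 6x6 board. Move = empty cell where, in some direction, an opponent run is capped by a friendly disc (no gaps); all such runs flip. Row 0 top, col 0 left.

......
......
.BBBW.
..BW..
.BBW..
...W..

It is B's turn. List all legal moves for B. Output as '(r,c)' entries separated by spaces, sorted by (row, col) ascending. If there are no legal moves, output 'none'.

Answer: (1,5) (2,5) (3,4) (4,4) (5,4)

Derivation:
(1,3): no bracket -> illegal
(1,4): no bracket -> illegal
(1,5): flips 2 -> legal
(2,5): flips 1 -> legal
(3,4): flips 1 -> legal
(3,5): no bracket -> illegal
(4,4): flips 2 -> legal
(5,2): no bracket -> illegal
(5,4): flips 1 -> legal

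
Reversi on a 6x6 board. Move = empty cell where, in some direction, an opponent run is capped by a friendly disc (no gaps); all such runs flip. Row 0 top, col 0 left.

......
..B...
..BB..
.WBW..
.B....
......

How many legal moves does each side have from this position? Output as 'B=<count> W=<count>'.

Answer: B=6 W=3

Derivation:
-- B to move --
(2,0): no bracket -> illegal
(2,1): flips 1 -> legal
(2,4): no bracket -> illegal
(3,0): flips 1 -> legal
(3,4): flips 1 -> legal
(4,0): flips 1 -> legal
(4,2): no bracket -> illegal
(4,3): flips 1 -> legal
(4,4): flips 1 -> legal
B mobility = 6
-- W to move --
(0,1): no bracket -> illegal
(0,2): no bracket -> illegal
(0,3): no bracket -> illegal
(1,1): flips 1 -> legal
(1,3): flips 2 -> legal
(1,4): no bracket -> illegal
(2,1): no bracket -> illegal
(2,4): no bracket -> illegal
(3,0): no bracket -> illegal
(3,4): no bracket -> illegal
(4,0): no bracket -> illegal
(4,2): no bracket -> illegal
(4,3): no bracket -> illegal
(5,0): no bracket -> illegal
(5,1): flips 1 -> legal
(5,2): no bracket -> illegal
W mobility = 3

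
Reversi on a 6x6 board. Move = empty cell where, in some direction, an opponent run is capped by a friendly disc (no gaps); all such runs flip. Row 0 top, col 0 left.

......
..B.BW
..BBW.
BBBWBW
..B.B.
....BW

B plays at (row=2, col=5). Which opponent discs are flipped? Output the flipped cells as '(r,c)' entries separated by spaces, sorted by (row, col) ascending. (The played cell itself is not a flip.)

Dir NW: first cell 'B' (not opp) -> no flip
Dir N: opp run (1,5), next='.' -> no flip
Dir NE: edge -> no flip
Dir W: opp run (2,4) capped by B -> flip
Dir E: edge -> no flip
Dir SW: first cell 'B' (not opp) -> no flip
Dir S: opp run (3,5), next='.' -> no flip
Dir SE: edge -> no flip

Answer: (2,4)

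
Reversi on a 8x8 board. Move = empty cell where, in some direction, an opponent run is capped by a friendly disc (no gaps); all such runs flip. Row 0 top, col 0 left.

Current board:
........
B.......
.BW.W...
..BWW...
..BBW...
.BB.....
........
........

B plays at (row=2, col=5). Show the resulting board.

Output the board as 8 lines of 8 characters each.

Answer: ........
B.......
.BW.WB..
..BWB...
..BBW...
.BB.....
........
........

Derivation:
Place B at (2,5); scan 8 dirs for brackets.
Dir NW: first cell '.' (not opp) -> no flip
Dir N: first cell '.' (not opp) -> no flip
Dir NE: first cell '.' (not opp) -> no flip
Dir W: opp run (2,4), next='.' -> no flip
Dir E: first cell '.' (not opp) -> no flip
Dir SW: opp run (3,4) capped by B -> flip
Dir S: first cell '.' (not opp) -> no flip
Dir SE: first cell '.' (not opp) -> no flip
All flips: (3,4)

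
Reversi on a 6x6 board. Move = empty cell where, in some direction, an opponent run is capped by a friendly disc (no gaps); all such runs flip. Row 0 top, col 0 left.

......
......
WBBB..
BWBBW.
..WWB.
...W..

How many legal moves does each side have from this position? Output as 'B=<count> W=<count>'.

-- B to move --
(1,0): flips 1 -> legal
(1,1): no bracket -> illegal
(2,4): flips 1 -> legal
(2,5): no bracket -> illegal
(3,5): flips 1 -> legal
(4,0): flips 1 -> legal
(4,1): flips 3 -> legal
(4,5): flips 1 -> legal
(5,1): flips 1 -> legal
(5,2): flips 1 -> legal
(5,4): flips 1 -> legal
B mobility = 9
-- W to move --
(1,0): flips 2 -> legal
(1,1): flips 1 -> legal
(1,2): flips 3 -> legal
(1,3): flips 3 -> legal
(1,4): no bracket -> illegal
(2,4): flips 4 -> legal
(3,5): flips 1 -> legal
(4,0): flips 1 -> legal
(4,1): no bracket -> illegal
(4,5): flips 1 -> legal
(5,4): flips 1 -> legal
(5,5): no bracket -> illegal
W mobility = 9

Answer: B=9 W=9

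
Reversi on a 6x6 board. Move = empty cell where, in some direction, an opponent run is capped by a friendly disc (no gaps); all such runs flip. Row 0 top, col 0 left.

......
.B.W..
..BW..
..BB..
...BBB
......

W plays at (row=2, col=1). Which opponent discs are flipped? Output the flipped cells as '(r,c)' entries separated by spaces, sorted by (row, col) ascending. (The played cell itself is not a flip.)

Answer: (2,2)

Derivation:
Dir NW: first cell '.' (not opp) -> no flip
Dir N: opp run (1,1), next='.' -> no flip
Dir NE: first cell '.' (not opp) -> no flip
Dir W: first cell '.' (not opp) -> no flip
Dir E: opp run (2,2) capped by W -> flip
Dir SW: first cell '.' (not opp) -> no flip
Dir S: first cell '.' (not opp) -> no flip
Dir SE: opp run (3,2) (4,3), next='.' -> no flip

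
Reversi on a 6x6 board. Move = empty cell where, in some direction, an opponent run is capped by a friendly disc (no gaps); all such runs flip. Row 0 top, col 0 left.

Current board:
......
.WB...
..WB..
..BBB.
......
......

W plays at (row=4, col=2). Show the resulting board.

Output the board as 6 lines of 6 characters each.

Answer: ......
.WB...
..WB..
..WBB.
..W...
......

Derivation:
Place W at (4,2); scan 8 dirs for brackets.
Dir NW: first cell '.' (not opp) -> no flip
Dir N: opp run (3,2) capped by W -> flip
Dir NE: opp run (3,3), next='.' -> no flip
Dir W: first cell '.' (not opp) -> no flip
Dir E: first cell '.' (not opp) -> no flip
Dir SW: first cell '.' (not opp) -> no flip
Dir S: first cell '.' (not opp) -> no flip
Dir SE: first cell '.' (not opp) -> no flip
All flips: (3,2)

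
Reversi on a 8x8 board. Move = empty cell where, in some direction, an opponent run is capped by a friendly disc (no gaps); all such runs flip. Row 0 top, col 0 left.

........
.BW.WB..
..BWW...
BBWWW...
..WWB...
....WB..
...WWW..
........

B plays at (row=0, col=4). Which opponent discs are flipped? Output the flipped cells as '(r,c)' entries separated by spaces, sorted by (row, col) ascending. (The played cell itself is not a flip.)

Dir NW: edge -> no flip
Dir N: edge -> no flip
Dir NE: edge -> no flip
Dir W: first cell '.' (not opp) -> no flip
Dir E: first cell '.' (not opp) -> no flip
Dir SW: first cell '.' (not opp) -> no flip
Dir S: opp run (1,4) (2,4) (3,4) capped by B -> flip
Dir SE: first cell 'B' (not opp) -> no flip

Answer: (1,4) (2,4) (3,4)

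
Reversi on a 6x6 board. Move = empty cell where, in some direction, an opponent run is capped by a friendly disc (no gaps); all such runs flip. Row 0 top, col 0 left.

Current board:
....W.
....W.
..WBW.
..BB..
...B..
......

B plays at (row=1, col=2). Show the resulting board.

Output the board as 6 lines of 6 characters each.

Answer: ....W.
..B.W.
..BBW.
..BB..
...B..
......

Derivation:
Place B at (1,2); scan 8 dirs for brackets.
Dir NW: first cell '.' (not opp) -> no flip
Dir N: first cell '.' (not opp) -> no flip
Dir NE: first cell '.' (not opp) -> no flip
Dir W: first cell '.' (not opp) -> no flip
Dir E: first cell '.' (not opp) -> no flip
Dir SW: first cell '.' (not opp) -> no flip
Dir S: opp run (2,2) capped by B -> flip
Dir SE: first cell 'B' (not opp) -> no flip
All flips: (2,2)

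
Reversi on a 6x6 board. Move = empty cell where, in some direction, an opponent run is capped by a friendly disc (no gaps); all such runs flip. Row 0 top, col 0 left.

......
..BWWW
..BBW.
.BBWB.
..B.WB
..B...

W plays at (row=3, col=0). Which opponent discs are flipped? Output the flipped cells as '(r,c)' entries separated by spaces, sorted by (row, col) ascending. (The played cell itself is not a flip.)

Answer: (3,1) (3,2)

Derivation:
Dir NW: edge -> no flip
Dir N: first cell '.' (not opp) -> no flip
Dir NE: first cell '.' (not opp) -> no flip
Dir W: edge -> no flip
Dir E: opp run (3,1) (3,2) capped by W -> flip
Dir SW: edge -> no flip
Dir S: first cell '.' (not opp) -> no flip
Dir SE: first cell '.' (not opp) -> no flip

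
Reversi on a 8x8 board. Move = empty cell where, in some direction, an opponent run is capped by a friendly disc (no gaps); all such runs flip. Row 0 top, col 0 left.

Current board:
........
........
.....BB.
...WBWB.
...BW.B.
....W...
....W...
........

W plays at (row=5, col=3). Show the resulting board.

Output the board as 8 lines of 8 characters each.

Answer: ........
........
.....BB.
...WBWB.
...WW.B.
...WW...
....W...
........

Derivation:
Place W at (5,3); scan 8 dirs for brackets.
Dir NW: first cell '.' (not opp) -> no flip
Dir N: opp run (4,3) capped by W -> flip
Dir NE: first cell 'W' (not opp) -> no flip
Dir W: first cell '.' (not opp) -> no flip
Dir E: first cell 'W' (not opp) -> no flip
Dir SW: first cell '.' (not opp) -> no flip
Dir S: first cell '.' (not opp) -> no flip
Dir SE: first cell 'W' (not opp) -> no flip
All flips: (4,3)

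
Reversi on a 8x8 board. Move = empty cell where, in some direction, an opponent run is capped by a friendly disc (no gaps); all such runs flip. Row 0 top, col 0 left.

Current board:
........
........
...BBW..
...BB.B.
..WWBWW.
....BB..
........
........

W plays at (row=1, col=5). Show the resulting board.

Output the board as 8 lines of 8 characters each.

Place W at (1,5); scan 8 dirs for brackets.
Dir NW: first cell '.' (not opp) -> no flip
Dir N: first cell '.' (not opp) -> no flip
Dir NE: first cell '.' (not opp) -> no flip
Dir W: first cell '.' (not opp) -> no flip
Dir E: first cell '.' (not opp) -> no flip
Dir SW: opp run (2,4) (3,3) capped by W -> flip
Dir S: first cell 'W' (not opp) -> no flip
Dir SE: first cell '.' (not opp) -> no flip
All flips: (2,4) (3,3)

Answer: ........
.....W..
...BWW..
...WB.B.
..WWBWW.
....BB..
........
........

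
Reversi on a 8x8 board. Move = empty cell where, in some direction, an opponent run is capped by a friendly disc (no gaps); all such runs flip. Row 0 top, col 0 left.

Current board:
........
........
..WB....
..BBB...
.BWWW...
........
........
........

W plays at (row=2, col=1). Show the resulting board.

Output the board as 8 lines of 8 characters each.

Answer: ........
........
.WWB....
..WBB...
.BWWW...
........
........
........

Derivation:
Place W at (2,1); scan 8 dirs for brackets.
Dir NW: first cell '.' (not opp) -> no flip
Dir N: first cell '.' (not opp) -> no flip
Dir NE: first cell '.' (not opp) -> no flip
Dir W: first cell '.' (not opp) -> no flip
Dir E: first cell 'W' (not opp) -> no flip
Dir SW: first cell '.' (not opp) -> no flip
Dir S: first cell '.' (not opp) -> no flip
Dir SE: opp run (3,2) capped by W -> flip
All flips: (3,2)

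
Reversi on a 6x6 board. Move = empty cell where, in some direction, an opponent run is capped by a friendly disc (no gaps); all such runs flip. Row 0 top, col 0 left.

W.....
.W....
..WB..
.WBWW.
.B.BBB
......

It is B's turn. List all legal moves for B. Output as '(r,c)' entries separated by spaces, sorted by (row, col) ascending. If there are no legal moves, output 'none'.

Answer: (1,2) (2,1) (2,4) (2,5) (3,0) (3,5)

Derivation:
(0,1): no bracket -> illegal
(0,2): no bracket -> illegal
(1,0): no bracket -> illegal
(1,2): flips 1 -> legal
(1,3): no bracket -> illegal
(2,0): no bracket -> illegal
(2,1): flips 2 -> legal
(2,4): flips 1 -> legal
(2,5): flips 1 -> legal
(3,0): flips 1 -> legal
(3,5): flips 2 -> legal
(4,0): no bracket -> illegal
(4,2): no bracket -> illegal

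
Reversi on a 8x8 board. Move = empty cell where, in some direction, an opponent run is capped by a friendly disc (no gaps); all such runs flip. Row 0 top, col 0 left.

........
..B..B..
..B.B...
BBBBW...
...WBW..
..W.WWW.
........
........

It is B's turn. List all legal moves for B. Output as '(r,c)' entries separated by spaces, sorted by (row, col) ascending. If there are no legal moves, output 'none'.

Answer: (3,5) (4,2) (4,6) (5,3) (6,4) (6,5) (6,6)

Derivation:
(2,3): no bracket -> illegal
(2,5): no bracket -> illegal
(3,5): flips 1 -> legal
(3,6): no bracket -> illegal
(4,1): no bracket -> illegal
(4,2): flips 1 -> legal
(4,6): flips 1 -> legal
(4,7): no bracket -> illegal
(5,1): no bracket -> illegal
(5,3): flips 1 -> legal
(5,7): no bracket -> illegal
(6,1): no bracket -> illegal
(6,2): no bracket -> illegal
(6,3): no bracket -> illegal
(6,4): flips 1 -> legal
(6,5): flips 2 -> legal
(6,6): flips 1 -> legal
(6,7): no bracket -> illegal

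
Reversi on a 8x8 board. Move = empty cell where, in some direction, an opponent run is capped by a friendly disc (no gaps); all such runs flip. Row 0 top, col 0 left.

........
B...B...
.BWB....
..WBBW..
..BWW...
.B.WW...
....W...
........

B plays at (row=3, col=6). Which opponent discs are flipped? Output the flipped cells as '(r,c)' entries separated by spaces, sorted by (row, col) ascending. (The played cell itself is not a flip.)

Dir NW: first cell '.' (not opp) -> no flip
Dir N: first cell '.' (not opp) -> no flip
Dir NE: first cell '.' (not opp) -> no flip
Dir W: opp run (3,5) capped by B -> flip
Dir E: first cell '.' (not opp) -> no flip
Dir SW: first cell '.' (not opp) -> no flip
Dir S: first cell '.' (not opp) -> no flip
Dir SE: first cell '.' (not opp) -> no flip

Answer: (3,5)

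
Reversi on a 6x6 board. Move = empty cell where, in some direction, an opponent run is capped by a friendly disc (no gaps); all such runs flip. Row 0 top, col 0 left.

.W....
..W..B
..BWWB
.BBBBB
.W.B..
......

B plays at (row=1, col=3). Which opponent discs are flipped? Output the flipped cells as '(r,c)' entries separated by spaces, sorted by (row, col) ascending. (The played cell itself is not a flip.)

Dir NW: first cell '.' (not opp) -> no flip
Dir N: first cell '.' (not opp) -> no flip
Dir NE: first cell '.' (not opp) -> no flip
Dir W: opp run (1,2), next='.' -> no flip
Dir E: first cell '.' (not opp) -> no flip
Dir SW: first cell 'B' (not opp) -> no flip
Dir S: opp run (2,3) capped by B -> flip
Dir SE: opp run (2,4) capped by B -> flip

Answer: (2,3) (2,4)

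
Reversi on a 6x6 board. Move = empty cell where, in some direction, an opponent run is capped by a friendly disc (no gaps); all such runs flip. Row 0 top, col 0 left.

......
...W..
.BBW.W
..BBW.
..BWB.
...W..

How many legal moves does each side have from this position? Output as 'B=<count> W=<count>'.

Answer: B=6 W=7

Derivation:
-- B to move --
(0,2): no bracket -> illegal
(0,3): flips 2 -> legal
(0,4): flips 1 -> legal
(1,2): no bracket -> illegal
(1,4): flips 1 -> legal
(1,5): no bracket -> illegal
(2,4): flips 2 -> legal
(3,5): flips 1 -> legal
(4,5): no bracket -> illegal
(5,2): no bracket -> illegal
(5,4): flips 1 -> legal
B mobility = 6
-- W to move --
(1,0): flips 2 -> legal
(1,1): no bracket -> illegal
(1,2): no bracket -> illegal
(2,0): flips 2 -> legal
(2,4): no bracket -> illegal
(3,0): no bracket -> illegal
(3,1): flips 4 -> legal
(3,5): flips 1 -> legal
(4,1): flips 2 -> legal
(4,5): flips 1 -> legal
(5,1): no bracket -> illegal
(5,2): no bracket -> illegal
(5,4): flips 1 -> legal
(5,5): no bracket -> illegal
W mobility = 7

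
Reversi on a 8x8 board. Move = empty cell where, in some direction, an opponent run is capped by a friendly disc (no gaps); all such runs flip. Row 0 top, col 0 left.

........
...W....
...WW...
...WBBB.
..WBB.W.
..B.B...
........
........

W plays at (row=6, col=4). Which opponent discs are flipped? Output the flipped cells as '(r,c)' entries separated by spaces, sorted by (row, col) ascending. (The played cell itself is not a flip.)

Answer: (3,4) (4,4) (5,4)

Derivation:
Dir NW: first cell '.' (not opp) -> no flip
Dir N: opp run (5,4) (4,4) (3,4) capped by W -> flip
Dir NE: first cell '.' (not opp) -> no flip
Dir W: first cell '.' (not opp) -> no flip
Dir E: first cell '.' (not opp) -> no flip
Dir SW: first cell '.' (not opp) -> no flip
Dir S: first cell '.' (not opp) -> no flip
Dir SE: first cell '.' (not opp) -> no flip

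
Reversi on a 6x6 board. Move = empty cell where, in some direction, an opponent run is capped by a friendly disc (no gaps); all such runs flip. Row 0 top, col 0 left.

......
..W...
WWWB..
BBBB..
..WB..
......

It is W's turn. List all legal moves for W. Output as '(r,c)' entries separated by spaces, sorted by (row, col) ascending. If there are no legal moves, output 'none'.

Answer: (2,4) (3,4) (4,0) (4,1) (4,4) (5,4)

Derivation:
(1,3): no bracket -> illegal
(1,4): no bracket -> illegal
(2,4): flips 2 -> legal
(3,4): flips 1 -> legal
(4,0): flips 2 -> legal
(4,1): flips 1 -> legal
(4,4): flips 2 -> legal
(5,2): no bracket -> illegal
(5,3): no bracket -> illegal
(5,4): flips 2 -> legal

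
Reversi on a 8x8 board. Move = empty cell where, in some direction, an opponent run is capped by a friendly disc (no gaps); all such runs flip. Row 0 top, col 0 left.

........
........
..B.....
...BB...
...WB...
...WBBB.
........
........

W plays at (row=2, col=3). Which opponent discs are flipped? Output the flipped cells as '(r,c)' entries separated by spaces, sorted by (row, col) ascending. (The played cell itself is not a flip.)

Dir NW: first cell '.' (not opp) -> no flip
Dir N: first cell '.' (not opp) -> no flip
Dir NE: first cell '.' (not opp) -> no flip
Dir W: opp run (2,2), next='.' -> no flip
Dir E: first cell '.' (not opp) -> no flip
Dir SW: first cell '.' (not opp) -> no flip
Dir S: opp run (3,3) capped by W -> flip
Dir SE: opp run (3,4), next='.' -> no flip

Answer: (3,3)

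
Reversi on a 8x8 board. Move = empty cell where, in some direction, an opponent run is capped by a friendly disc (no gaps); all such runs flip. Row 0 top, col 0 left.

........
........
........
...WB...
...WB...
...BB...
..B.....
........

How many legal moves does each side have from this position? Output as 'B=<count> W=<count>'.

-- B to move --
(2,2): flips 1 -> legal
(2,3): flips 2 -> legal
(2,4): no bracket -> illegal
(3,2): flips 2 -> legal
(4,2): flips 1 -> legal
(5,2): flips 1 -> legal
B mobility = 5
-- W to move --
(2,3): no bracket -> illegal
(2,4): no bracket -> illegal
(2,5): flips 1 -> legal
(3,5): flips 1 -> legal
(4,2): no bracket -> illegal
(4,5): flips 1 -> legal
(5,1): no bracket -> illegal
(5,2): no bracket -> illegal
(5,5): flips 1 -> legal
(6,1): no bracket -> illegal
(6,3): flips 1 -> legal
(6,4): no bracket -> illegal
(6,5): flips 1 -> legal
(7,1): no bracket -> illegal
(7,2): no bracket -> illegal
(7,3): no bracket -> illegal
W mobility = 6

Answer: B=5 W=6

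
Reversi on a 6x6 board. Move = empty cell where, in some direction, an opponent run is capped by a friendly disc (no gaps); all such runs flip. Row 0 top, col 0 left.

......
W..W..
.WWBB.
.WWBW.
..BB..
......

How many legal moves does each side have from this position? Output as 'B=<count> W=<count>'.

-- B to move --
(0,0): no bracket -> illegal
(0,1): no bracket -> illegal
(0,2): flips 1 -> legal
(0,3): flips 1 -> legal
(0,4): no bracket -> illegal
(1,1): flips 1 -> legal
(1,2): flips 2 -> legal
(1,4): no bracket -> illegal
(2,0): flips 3 -> legal
(2,5): flips 1 -> legal
(3,0): flips 2 -> legal
(3,5): flips 1 -> legal
(4,0): no bracket -> illegal
(4,1): flips 1 -> legal
(4,4): flips 1 -> legal
(4,5): flips 1 -> legal
B mobility = 11
-- W to move --
(1,2): flips 1 -> legal
(1,4): flips 2 -> legal
(1,5): no bracket -> illegal
(2,5): flips 2 -> legal
(3,5): flips 1 -> legal
(4,1): no bracket -> illegal
(4,4): flips 1 -> legal
(5,1): no bracket -> illegal
(5,2): flips 2 -> legal
(5,3): flips 4 -> legal
(5,4): flips 1 -> legal
W mobility = 8

Answer: B=11 W=8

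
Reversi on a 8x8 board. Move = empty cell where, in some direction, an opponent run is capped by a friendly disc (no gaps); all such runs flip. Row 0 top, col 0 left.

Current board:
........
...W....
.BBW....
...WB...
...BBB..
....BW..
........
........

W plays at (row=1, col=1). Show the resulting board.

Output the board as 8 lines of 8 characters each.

Answer: ........
.W.W....
.BWW....
...WB...
...BBB..
....BW..
........
........

Derivation:
Place W at (1,1); scan 8 dirs for brackets.
Dir NW: first cell '.' (not opp) -> no flip
Dir N: first cell '.' (not opp) -> no flip
Dir NE: first cell '.' (not opp) -> no flip
Dir W: first cell '.' (not opp) -> no flip
Dir E: first cell '.' (not opp) -> no flip
Dir SW: first cell '.' (not opp) -> no flip
Dir S: opp run (2,1), next='.' -> no flip
Dir SE: opp run (2,2) capped by W -> flip
All flips: (2,2)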